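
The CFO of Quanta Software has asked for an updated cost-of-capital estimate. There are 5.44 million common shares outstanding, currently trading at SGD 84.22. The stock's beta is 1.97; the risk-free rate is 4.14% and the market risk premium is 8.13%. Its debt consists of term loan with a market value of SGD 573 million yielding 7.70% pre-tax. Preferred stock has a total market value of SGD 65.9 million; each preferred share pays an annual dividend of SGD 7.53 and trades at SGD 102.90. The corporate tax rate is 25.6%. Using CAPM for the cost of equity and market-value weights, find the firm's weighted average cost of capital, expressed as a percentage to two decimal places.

11.85%

Cost of equity via CAPM: Re = 4.14% + 1.97 × 8.13% = 20.1561%.
Cost of preferred: Rp = 7.53 / 102.9 = 7.3178%.
Market value of equity E = 84.22 × 5.44m = 458.1568m.
Total capital V = 458.1568 + 65.9 + 573 = 1097.0568.
Equity: weight = 458.1568/1097.0568 = 0.4176; cost = 20.1561%.
Preferred: weight = 65.9/1097.0568 = 0.0601; cost = 7.3178%.
Term loan: weight = 573/1097.0568 = 0.5223; after-tax cost = 7.7% × (1 − 25.6%) = 5.7288%.
WACC = 0.4176 × 20.1561% + 0.0601 × 7.3178% + 0.5223 × 5.7288% = 11.8494%.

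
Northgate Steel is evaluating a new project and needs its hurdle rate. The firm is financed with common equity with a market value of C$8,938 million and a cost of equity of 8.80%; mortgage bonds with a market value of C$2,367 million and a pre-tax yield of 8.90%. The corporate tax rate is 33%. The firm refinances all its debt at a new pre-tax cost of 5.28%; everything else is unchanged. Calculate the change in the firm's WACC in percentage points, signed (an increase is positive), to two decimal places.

-0.51 pp

Current WACC:
Total capital V = 8938 + 2367 = 11305.
Equity: weight = 8938/11305 = 0.7906; cost = 8.8%.
Mortgage bonds: weight = 2367/11305 = 0.2094; after-tax cost = 8.9% × (1 − 33%) = 5.9630%.
WACC = 0.7906 × 8.8000% + 0.2094 × 5.9630% = 8.2060%.
After the change:
Total capital V = 8938 + 2367 = 11305.
Equity: weight = 8938/11305 = 0.7906; cost = 8.8%.
Mortgage bonds: weight = 2367/11305 = 0.2094; after-tax cost = 5.28% × (1 − 33%) = 3.5376%.
WACC = 0.7906 × 8.8000% + 0.2094 × 3.5376% = 7.6982%.
Change in WACC = 7.6982% − 8.2060% = -0.5078 pp.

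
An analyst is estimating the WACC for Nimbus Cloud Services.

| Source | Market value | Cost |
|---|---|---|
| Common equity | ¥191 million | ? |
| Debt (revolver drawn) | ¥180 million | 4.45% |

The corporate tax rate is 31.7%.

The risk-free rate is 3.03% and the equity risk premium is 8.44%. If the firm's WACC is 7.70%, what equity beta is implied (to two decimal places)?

1.07

Total capital V = 191 + 180 = 371.
Equity weight = 191/371 = 0.5148.
Revolver drawn weight = 180/371 = 0.4852.
Debt contribution = 0.4852 × 4.45% × (1 − 31.7%) = 1.4746%.
Required equity contribution = 7.7% − 1.4746% = 6.2254%  ⇒  Re = 12.0922%.
CAPM: 12.0922% = 3.03% + β × 8.44%  ⇒  β = 1.0737.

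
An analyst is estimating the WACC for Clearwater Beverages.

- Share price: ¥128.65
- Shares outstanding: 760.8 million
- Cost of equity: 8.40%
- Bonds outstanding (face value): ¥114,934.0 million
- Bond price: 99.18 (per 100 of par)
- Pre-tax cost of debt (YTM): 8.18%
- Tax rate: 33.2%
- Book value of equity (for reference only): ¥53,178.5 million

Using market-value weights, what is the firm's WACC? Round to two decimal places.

Market value of equity E = 128.65 × 760.8m = 97876.92m. Market value of debt D = 114934m × 99.18/100 = 113991.5412m.
Total capital V = 97876.92 + 113991.5412 = 211868.4612.
Equity: weight = 97876.92/211868.4612 = 0.4620; cost = 8.4%.
Bonds outstanding: weight = 113991.5412/211868.4612 = 0.5380; after-tax cost = 8.18% × (1 − 33.2%) = 5.4642%.
WACC = 0.4620 × 8.4000% + 0.5380 × 5.4642% = 6.8205%.

6.82%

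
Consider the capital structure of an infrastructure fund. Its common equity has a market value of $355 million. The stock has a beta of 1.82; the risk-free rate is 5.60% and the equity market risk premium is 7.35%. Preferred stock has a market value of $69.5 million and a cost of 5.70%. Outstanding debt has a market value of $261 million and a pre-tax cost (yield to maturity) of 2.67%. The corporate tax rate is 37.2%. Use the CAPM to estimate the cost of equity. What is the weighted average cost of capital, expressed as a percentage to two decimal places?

11.04%

Cost of equity via CAPM: Re = 5.6% + 1.82 × 7.35% = 18.9770%.
Total capital V = 355 + 69.5 + 261 = 685.5.
Equity: weight = 355/685.5 = 0.5179; cost = 18.977%.
Preferred: weight = 69.5/685.5 = 0.1014; cost = 5.7%.
Debt: weight = 261/685.5 = 0.3807; after-tax cost = 2.67% × (1 − 37.2%) = 1.6768%.
WACC = 0.5179 × 18.9770% + 0.1014 × 5.7000% + 0.3807 × 1.6768% = 11.0439%.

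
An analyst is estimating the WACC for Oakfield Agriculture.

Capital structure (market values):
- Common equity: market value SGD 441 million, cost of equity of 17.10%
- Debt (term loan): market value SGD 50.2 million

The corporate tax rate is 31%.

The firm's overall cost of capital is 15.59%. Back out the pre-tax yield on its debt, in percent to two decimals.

3.37%

Total capital V = 441 + 50.2 = 491.2.
Equity weight = 441/491.2 = 0.8978.
Term loan weight = 50.2/491.2 = 0.1022.
Equity contribution = 0.8978 × 17.1% = 15.3524%.
Remaining for debt = 15.59% − 15.3524% = 0.2376%.
Rd × (1 − 31%) × 0.1022 = 0.2376%  ⇒  Rd = 3.3694%.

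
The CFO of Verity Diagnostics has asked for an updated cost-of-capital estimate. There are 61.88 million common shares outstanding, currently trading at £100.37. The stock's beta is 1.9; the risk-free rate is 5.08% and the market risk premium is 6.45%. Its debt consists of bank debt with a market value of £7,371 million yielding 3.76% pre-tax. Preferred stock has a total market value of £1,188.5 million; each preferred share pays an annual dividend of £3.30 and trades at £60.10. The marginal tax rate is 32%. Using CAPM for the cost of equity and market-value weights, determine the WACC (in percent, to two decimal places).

9.01%

Cost of equity via CAPM: Re = 5.08% + 1.9 × 6.45% = 17.3350%.
Cost of preferred: Rp = 3.3 / 60.1 = 5.4908%.
Market value of equity E = 100.37 × 61.88m = 6210.8956m.
Total capital V = 6210.8956 + 1188.5 + 7371 = 14770.3956.
Equity: weight = 6210.8956/14770.3956 = 0.4205; cost = 17.335%.
Preferred: weight = 1188.5/14770.3956 = 0.0805; cost = 5.4908%.
Bank debt: weight = 7371/14770.3956 = 0.4990; after-tax cost = 3.76% × (1 − 32%) = 2.5568%.
WACC = 0.4205 × 17.3350% + 0.0805 × 5.4908% + 0.4990 × 2.5568% = 9.0071%.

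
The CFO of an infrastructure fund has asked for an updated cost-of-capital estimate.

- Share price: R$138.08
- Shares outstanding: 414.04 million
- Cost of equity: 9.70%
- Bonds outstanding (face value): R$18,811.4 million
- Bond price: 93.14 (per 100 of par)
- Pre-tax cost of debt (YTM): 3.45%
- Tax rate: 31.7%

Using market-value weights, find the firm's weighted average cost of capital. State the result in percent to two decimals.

7.98%

Market value of equity E = 138.08 × 414.04m = 57170.6432m. Market value of debt D = 18811.4m × 93.14/100 = 17520.93796m.
Total capital V = 57170.6432 + 17520.93796 = 74691.58116.
Equity: weight = 57170.6432/74691.58116 = 0.7654; cost = 9.7%.
Bonds outstanding: weight = 17520.93796/74691.58116 = 0.2346; after-tax cost = 3.45% × (1 − 31.7%) = 2.3564%.
WACC = 0.7654 × 9.7000% + 0.2346 × 2.3564% = 7.9773%.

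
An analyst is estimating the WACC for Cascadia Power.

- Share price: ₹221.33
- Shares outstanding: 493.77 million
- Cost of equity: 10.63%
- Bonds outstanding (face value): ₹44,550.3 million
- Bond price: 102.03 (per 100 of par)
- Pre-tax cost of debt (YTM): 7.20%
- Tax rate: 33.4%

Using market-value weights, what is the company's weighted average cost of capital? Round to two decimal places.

8.92%

Market value of equity E = 221.33 × 493.77m = 109286.1141m. Market value of debt D = 44550.3m × 102.03/100 = 45454.67109m.
Total capital V = 109286.1141 + 45454.67109 = 154740.78519.
Equity: weight = 109286.1141/154740.78519 = 0.7063; cost = 10.63%.
Bonds outstanding: weight = 45454.67109/154740.78519 = 0.2937; after-tax cost = 7.2% × (1 − 33.4%) = 4.7952%.
WACC = 0.7063 × 10.6300% + 0.2937 × 4.7952% = 8.9160%.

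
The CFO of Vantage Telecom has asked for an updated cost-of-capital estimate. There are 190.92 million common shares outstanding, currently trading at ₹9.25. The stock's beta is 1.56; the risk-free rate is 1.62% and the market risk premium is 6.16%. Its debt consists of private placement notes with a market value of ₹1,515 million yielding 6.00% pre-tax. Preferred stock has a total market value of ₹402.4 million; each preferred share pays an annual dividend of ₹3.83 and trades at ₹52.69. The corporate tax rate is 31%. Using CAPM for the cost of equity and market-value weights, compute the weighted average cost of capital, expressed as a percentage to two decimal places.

Cost of equity via CAPM: Re = 1.62% + 1.56 × 6.16% = 11.2296%.
Cost of preferred: Rp = 3.83 / 52.69 = 7.2689%.
Market value of equity E = 9.25 × 190.92m = 1766.01m.
Total capital V = 1766.01 + 402.4 + 1515 = 3683.41.
Equity: weight = 1766.01/3683.41 = 0.4794; cost = 11.2296%.
Preferred: weight = 402.4/3683.41 = 0.1092; cost = 7.2689%.
Private placement notes: weight = 1515/3683.41 = 0.4113; after-tax cost = 6% × (1 − 31%) = 4.1400%.
WACC = 0.4794 × 11.2296% + 0.1092 × 7.2689% + 0.4113 × 4.1400% = 7.8809%.

7.88%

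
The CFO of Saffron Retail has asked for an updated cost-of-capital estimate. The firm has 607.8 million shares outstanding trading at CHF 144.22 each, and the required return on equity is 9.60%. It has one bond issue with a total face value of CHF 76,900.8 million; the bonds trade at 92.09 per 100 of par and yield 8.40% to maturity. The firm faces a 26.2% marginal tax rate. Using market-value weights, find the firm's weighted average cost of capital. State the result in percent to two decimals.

Market value of equity E = 144.22 × 607.8m = 87656.916m. Market value of debt D = 76900.8m × 92.09/100 = 70817.94672m.
Total capital V = 87656.916 + 70817.94672 = 158474.86272.
Equity: weight = 87656.916/158474.86272 = 0.5531; cost = 9.6%.
Bonds outstanding: weight = 70817.94672/158474.86272 = 0.4469; after-tax cost = 8.4% × (1 − 26.2%) = 6.1992%.
WACC = 0.5531 × 9.6000% + 0.4469 × 6.1992% = 8.0803%.

8.08%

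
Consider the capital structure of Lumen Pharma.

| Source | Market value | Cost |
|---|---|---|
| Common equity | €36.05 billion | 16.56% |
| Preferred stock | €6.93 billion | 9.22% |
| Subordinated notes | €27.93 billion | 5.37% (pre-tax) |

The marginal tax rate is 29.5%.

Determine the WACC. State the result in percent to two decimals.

Total capital V = 36.05 + 6.93 + 27.93 = 70.91.
Equity: weight = 36.05/70.91 = 0.5084; cost = 16.56%.
Preferred: weight = 6.93/70.91 = 0.0977; cost = 9.22%.
Subordinated notes: weight = 27.93/70.91 = 0.3939; after-tax cost = 5.37% × (1 − 29.5%) = 3.7859%.
WACC = 0.5084 × 16.5600% + 0.0977 × 9.2200% + 0.3939 × 3.7859% = 10.8112%.

10.81%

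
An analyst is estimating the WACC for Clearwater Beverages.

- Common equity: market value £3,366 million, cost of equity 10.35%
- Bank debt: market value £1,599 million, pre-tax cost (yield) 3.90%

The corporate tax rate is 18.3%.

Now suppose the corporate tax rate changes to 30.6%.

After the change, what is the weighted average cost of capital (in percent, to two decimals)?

7.89%

After the change:
Total capital V = 3366 + 1599 = 4965.
Equity: weight = 3366/4965 = 0.6779; cost = 10.35%.
Bank debt: weight = 1599/4965 = 0.3221; after-tax cost = 3.9% × (1 − 30.6%) = 2.7066%.
WACC = 0.6779 × 10.3500% + 0.3221 × 2.7066% = 7.8884%.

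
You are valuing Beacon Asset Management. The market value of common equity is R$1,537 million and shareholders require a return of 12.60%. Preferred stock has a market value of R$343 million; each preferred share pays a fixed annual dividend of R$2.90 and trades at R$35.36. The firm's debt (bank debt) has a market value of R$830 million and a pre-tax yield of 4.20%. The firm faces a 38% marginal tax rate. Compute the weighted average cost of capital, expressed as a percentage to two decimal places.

8.98%

Cost of preferred: Rp = 2.9 / 35.36 = 8.2014%.
Total capital V = 1537 + 343 + 830 = 2710.
Equity: weight = 1537/2710 = 0.5672; cost = 12.6%.
Preferred: weight = 343/2710 = 0.1266; cost = 8.2014%.
Bank debt: weight = 830/2710 = 0.3063; after-tax cost = 4.2% × (1 − 38%) = 2.6040%.
WACC = 0.5672 × 12.6000% + 0.1266 × 8.2014% + 0.3063 × 2.6040% = 8.9818%.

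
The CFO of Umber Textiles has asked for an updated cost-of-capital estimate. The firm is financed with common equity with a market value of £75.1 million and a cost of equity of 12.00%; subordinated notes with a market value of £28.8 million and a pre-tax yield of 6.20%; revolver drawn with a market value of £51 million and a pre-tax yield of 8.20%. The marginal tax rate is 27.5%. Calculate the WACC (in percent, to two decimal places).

8.61%

Total capital V = 75.1 + 28.8 + 51 = 154.9.
Equity: weight = 75.1/154.9 = 0.4848; cost = 12%.
Subordinated notes: weight = 28.8/154.9 = 0.1859; after-tax cost = 6.2% × (1 − 27.5%) = 4.4950%.
Revolver drawn: weight = 51/154.9 = 0.3292; after-tax cost = 8.2% × (1 − 27.5%) = 5.9450%.
WACC = 0.4848 × 12.0000% + 0.1859 × 4.4950% + 0.3292 × 5.9450% = 8.6110%.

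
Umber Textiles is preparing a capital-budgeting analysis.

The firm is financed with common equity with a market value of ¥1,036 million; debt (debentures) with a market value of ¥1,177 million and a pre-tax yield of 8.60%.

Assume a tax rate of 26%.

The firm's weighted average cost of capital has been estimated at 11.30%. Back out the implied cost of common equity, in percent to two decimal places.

16.91%

Total capital V = 1036 + 1177 = 2213.
Equity weight = 1036/2213 = 0.4681.
Debentures weight = 1177/2213 = 0.5319.
Debt contribution = 0.5319 × 8.6% × (1 − 26%) = 3.3847%.
Required equity contribution = 11.3% − 3.3847% = 7.9153%.
Re = 7.9153% / 0.4681 = 16.9078%.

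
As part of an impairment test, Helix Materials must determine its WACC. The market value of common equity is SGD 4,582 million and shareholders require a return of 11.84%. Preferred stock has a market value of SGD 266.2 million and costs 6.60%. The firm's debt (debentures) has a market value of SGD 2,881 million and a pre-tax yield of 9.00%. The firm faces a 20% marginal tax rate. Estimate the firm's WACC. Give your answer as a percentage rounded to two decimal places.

Total capital V = 4582 + 266.2 + 2881 = 7729.2.
Equity: weight = 4582/7729.2 = 0.5928; cost = 11.84%.
Preferred: weight = 266.2/7729.2 = 0.0344; cost = 6.6%.
Debentures: weight = 2881/7729.2 = 0.3727; after-tax cost = 9% × (1 − 20%) = 7.2000%.
WACC = 0.5928 × 11.8400% + 0.0344 × 6.6000% + 0.3727 × 7.2000% = 9.9300%.

9.93%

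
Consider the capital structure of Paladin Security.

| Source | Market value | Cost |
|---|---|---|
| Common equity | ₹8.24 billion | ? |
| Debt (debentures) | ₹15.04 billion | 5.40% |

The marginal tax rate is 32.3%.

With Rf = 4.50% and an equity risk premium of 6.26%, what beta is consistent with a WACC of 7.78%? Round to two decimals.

Total capital V = 8.24 + 15.04 = 23.28.
Equity weight = 8.24/23.28 = 0.3540.
Debentures weight = 15.04/23.28 = 0.6460.
Debt contribution = 0.6460 × 5.4% × (1 − 32.3%) = 2.3618%.
Required equity contribution = 7.78% − 2.3618% = 5.4182%  ⇒  Re = 15.3077%.
CAPM: 15.3077% = 4.5% + β × 6.26%  ⇒  β = 1.7265.

1.73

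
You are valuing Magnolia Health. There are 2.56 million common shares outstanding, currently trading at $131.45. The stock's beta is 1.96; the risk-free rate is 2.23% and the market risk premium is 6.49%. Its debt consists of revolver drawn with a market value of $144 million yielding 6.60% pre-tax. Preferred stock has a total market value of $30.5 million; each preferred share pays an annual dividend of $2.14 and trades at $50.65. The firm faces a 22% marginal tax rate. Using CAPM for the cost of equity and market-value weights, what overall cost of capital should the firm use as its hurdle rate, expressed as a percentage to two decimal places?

Cost of equity via CAPM: Re = 2.23% + 1.96 × 6.49% = 14.9504%.
Cost of preferred: Rp = 2.14 / 50.65 = 4.2251%.
Market value of equity E = 131.45 × 2.56m = 336.512m.
Total capital V = 336.512 + 30.5 + 144 = 511.012.
Equity: weight = 336.512/511.012 = 0.6585; cost = 14.9504%.
Preferred: weight = 30.5/511.012 = 0.0597; cost = 4.2251%.
Revolver drawn: weight = 144/511.012 = 0.2818; after-tax cost = 6.6% × (1 − 22%) = 5.1480%.
WACC = 0.6585 × 14.9504% + 0.0597 × 4.2251% + 0.2818 × 5.1480% = 11.5480%.

11.55%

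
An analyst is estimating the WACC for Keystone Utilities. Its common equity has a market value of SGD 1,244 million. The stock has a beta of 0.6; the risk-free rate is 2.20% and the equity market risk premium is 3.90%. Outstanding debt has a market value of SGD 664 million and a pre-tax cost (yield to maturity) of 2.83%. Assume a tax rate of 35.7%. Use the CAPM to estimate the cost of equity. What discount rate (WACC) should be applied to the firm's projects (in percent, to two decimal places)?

Cost of equity via CAPM: Re = 2.2% + 0.6 × 3.9% = 4.5400%.
Total capital V = 1244 + 664 = 1908.
Equity: weight = 1244/1908 = 0.6520; cost = 4.54%.
Debt: weight = 664/1908 = 0.3480; after-tax cost = 2.83% × (1 − 35.7%) = 1.8197%.
WACC = 0.6520 × 4.5400% + 0.3480 × 1.8197% = 3.5933%.

3.59%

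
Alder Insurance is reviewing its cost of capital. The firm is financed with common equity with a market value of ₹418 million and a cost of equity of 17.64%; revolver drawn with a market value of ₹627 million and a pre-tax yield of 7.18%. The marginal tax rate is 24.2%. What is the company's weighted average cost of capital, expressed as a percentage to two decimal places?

10.32%

Total capital V = 418 + 627 = 1045.
Equity: weight = 418/1045 = 0.4000; cost = 17.64%.
Revolver drawn: weight = 627/1045 = 0.6000; after-tax cost = 7.18% × (1 − 24.2%) = 5.4424%.
WACC = 0.4000 × 17.6400% + 0.6000 × 5.4424% = 10.3215%.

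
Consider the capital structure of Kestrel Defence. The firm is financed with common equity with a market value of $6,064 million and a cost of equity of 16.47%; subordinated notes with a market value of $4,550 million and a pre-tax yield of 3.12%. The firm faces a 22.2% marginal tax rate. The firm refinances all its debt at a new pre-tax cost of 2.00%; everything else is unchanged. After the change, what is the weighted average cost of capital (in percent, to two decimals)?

10.08%

After the change:
Total capital V = 6064 + 4550 = 10614.
Equity: weight = 6064/10614 = 0.5713; cost = 16.47%.
Subordinated notes: weight = 4550/10614 = 0.4287; after-tax cost = 2% × (1 − 22.2%) = 1.5560%.
WACC = 0.5713 × 16.4700% + 0.4287 × 1.5560% = 10.0767%.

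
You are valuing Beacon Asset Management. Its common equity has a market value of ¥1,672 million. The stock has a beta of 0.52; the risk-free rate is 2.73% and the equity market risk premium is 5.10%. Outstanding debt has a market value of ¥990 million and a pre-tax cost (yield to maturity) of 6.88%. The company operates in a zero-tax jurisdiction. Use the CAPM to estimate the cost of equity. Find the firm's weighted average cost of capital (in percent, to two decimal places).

Cost of equity via CAPM: Re = 2.73% + 0.52 × 5.1% = 5.3820%.
Total capital V = 1672 + 990 = 2662.
Equity: weight = 1672/2662 = 0.6281; cost = 5.382%.
Debt: weight = 990/2662 = 0.3719; after-tax cost = 6.88% × (1 − 0%) = 6.8800%.
WACC = 0.6281 × 5.3820% + 0.3719 × 6.8800% = 5.9391%.

5.94%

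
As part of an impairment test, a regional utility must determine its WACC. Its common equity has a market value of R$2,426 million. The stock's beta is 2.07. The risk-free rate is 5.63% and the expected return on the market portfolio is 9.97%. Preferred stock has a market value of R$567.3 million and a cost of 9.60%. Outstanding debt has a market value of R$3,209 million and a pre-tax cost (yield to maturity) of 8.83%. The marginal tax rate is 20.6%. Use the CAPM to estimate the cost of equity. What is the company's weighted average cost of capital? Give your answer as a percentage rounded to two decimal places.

10.22%

Market risk premium = 9.97% − 5.63% = 4.34%.
Cost of equity via CAPM: Re = 5.63% + 2.07 × 4.34% = 14.6138%.
Total capital V = 2426 + 567.3 + 3209 = 6202.3.
Equity: weight = 2426/6202.3 = 0.3911; cost = 14.6138%.
Preferred: weight = 567.3/6202.3 = 0.0915; cost = 9.6%.
Debt: weight = 3209/6202.3 = 0.5174; after-tax cost = 8.83% × (1 − 20.6%) = 7.0110%.
WACC = 0.3911 × 14.6138% + 0.0915 × 9.6000% + 0.5174 × 7.0110% = 10.2216%.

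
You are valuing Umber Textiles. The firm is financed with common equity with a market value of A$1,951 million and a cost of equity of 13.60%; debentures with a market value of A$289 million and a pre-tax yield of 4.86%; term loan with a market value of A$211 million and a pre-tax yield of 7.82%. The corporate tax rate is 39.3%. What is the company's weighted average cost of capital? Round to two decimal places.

11.58%

Total capital V = 1951 + 289 + 211 = 2451.
Equity: weight = 1951/2451 = 0.7960; cost = 13.6%.
Debentures: weight = 289/2451 = 0.1179; after-tax cost = 4.86% × (1 − 39.3%) = 2.9500%.
Term loan: weight = 211/2451 = 0.0861; after-tax cost = 7.82% × (1 − 39.3%) = 4.7467%.
WACC = 0.7960 × 13.6000% + 0.1179 × 2.9500% + 0.0861 × 4.7467% = 11.5821%.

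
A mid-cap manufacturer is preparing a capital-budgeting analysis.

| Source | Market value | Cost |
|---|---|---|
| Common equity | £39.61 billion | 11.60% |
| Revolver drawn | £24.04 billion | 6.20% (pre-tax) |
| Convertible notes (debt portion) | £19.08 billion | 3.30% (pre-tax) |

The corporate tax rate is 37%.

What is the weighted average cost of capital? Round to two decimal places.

7.17%

Total capital V = 39.61 + 24.04 + 19.08 = 82.73.
Equity: weight = 39.61/82.73 = 0.4788; cost = 11.6%.
Revolver drawn: weight = 24.04/82.73 = 0.2906; after-tax cost = 6.2% × (1 − 37%) = 3.9060%.
Convertible notes (debt portion): weight = 19.08/82.73 = 0.2306; after-tax cost = 3.3% × (1 − 37%) = 2.0790%.
WACC = 0.4788 × 11.6000% + 0.2906 × 3.9060% + 0.2306 × 2.0790% = 7.1684%.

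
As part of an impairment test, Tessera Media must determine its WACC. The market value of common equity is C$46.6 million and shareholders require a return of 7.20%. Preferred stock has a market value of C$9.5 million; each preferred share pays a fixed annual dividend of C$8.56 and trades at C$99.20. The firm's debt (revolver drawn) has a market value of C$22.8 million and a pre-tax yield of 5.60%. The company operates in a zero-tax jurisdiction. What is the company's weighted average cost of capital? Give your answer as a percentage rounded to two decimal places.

6.91%

Cost of preferred: Rp = 8.56 / 99.2 = 8.6290%.
Total capital V = 46.6 + 9.5 + 22.8 = 78.9.
Equity: weight = 46.6/78.9 = 0.5906; cost = 7.2%.
Preferred: weight = 9.5/78.9 = 0.1204; cost = 8.629%.
Revolver drawn: weight = 22.8/78.9 = 0.2890; after-tax cost = 5.6% × (1 − 0%) = 5.6000%.
WACC = 0.5906 × 7.2000% + 0.1204 × 8.6290% + 0.2890 × 5.6000% = 6.9097%.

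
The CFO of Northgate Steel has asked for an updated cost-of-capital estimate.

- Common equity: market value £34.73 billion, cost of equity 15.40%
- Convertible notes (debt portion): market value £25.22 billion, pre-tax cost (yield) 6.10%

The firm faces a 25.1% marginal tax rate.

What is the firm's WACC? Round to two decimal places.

Total capital V = 34.73 + 25.22 = 59.95.
Equity: weight = 34.73/59.95 = 0.5793; cost = 15.4%.
Convertible notes (debt portion): weight = 25.22/59.95 = 0.4207; after-tax cost = 6.1% × (1 − 25.1%) = 4.5689%.
WACC = 0.5793 × 15.4000% + 0.4207 × 4.5689% = 10.8435%.

10.84%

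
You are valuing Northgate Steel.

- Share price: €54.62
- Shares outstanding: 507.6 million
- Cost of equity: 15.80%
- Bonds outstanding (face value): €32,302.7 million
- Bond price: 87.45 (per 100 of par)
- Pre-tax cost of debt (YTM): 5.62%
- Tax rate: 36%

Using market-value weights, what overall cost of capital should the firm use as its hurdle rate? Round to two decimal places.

Market value of equity E = 54.62 × 507.6m = 27725.112m. Market value of debt D = 32302.7m × 87.45/100 = 28248.71115m.
Total capital V = 27725.112 + 28248.71115 = 55973.82315.
Equity: weight = 27725.112/55973.82315 = 0.4953; cost = 15.8%.
Bonds outstanding: weight = 28248.71115/55973.82315 = 0.5047; after-tax cost = 5.62% × (1 − 36%) = 3.5968%.
WACC = 0.4953 × 15.8000% + 0.5047 × 3.5968% = 9.6413%.

9.64%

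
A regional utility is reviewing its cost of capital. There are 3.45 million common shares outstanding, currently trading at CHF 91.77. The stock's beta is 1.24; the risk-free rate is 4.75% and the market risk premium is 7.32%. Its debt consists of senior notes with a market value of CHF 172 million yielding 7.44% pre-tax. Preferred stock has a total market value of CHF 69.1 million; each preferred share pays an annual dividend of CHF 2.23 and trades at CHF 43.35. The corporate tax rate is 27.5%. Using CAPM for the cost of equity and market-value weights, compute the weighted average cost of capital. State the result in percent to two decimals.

Cost of equity via CAPM: Re = 4.75% + 1.24 × 7.32% = 13.8268%.
Cost of preferred: Rp = 2.23 / 43.35 = 5.1442%.
Market value of equity E = 91.77 × 3.45m = 316.6065m.
Total capital V = 316.6065 + 69.1 + 172 = 557.7065.
Equity: weight = 316.6065/557.7065 = 0.5677; cost = 13.8268%.
Preferred: weight = 69.1/557.7065 = 0.1239; cost = 5.1442%.
Senior notes: weight = 172/557.7065 = 0.3084; after-tax cost = 7.44% × (1 − 27.5%) = 5.3940%.
WACC = 0.5677 × 13.8268% + 0.1239 × 5.1442% + 0.3084 × 5.3940% = 10.1503%.

10.15%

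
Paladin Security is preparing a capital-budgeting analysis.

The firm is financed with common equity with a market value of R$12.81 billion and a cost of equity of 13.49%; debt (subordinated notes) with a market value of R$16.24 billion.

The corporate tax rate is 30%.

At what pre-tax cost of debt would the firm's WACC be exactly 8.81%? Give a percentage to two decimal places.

7.31%

Total capital V = 12.81 + 16.24 = 29.05.
Equity weight = 12.81/29.05 = 0.4410.
Subordinated notes weight = 16.24/29.05 = 0.5590.
Equity contribution = 0.4410 × 13.49% = 5.9486%.
Remaining for debt = 8.81% − 5.9486% = 2.8614%.
Rd × (1 − 30%) × 0.5590 = 2.8614%  ⇒  Rd = 7.3121%.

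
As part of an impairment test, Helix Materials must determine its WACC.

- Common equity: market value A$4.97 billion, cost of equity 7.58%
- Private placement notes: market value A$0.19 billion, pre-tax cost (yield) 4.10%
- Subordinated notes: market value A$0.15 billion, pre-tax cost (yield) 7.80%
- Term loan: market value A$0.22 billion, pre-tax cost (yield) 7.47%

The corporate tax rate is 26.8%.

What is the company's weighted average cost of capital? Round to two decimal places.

Total capital V = 4.97 + 0.19 + 0.15 + 0.22 = 5.53.
Equity: weight = 4.97/5.53 = 0.8987; cost = 7.58%.
Private placement notes: weight = 0.19/5.53 = 0.0344; after-tax cost = 4.1% × (1 − 26.8%) = 3.0012%.
Subordinated notes: weight = 0.15/5.53 = 0.0271; after-tax cost = 7.8% × (1 − 26.8%) = 5.7096%.
Term loan: weight = 0.22/5.53 = 0.0398; after-tax cost = 7.47% × (1 − 26.8%) = 5.4680%.
WACC = 0.8987 × 7.5800% + 0.0344 × 3.0012% + 0.0271 × 5.7096% + 0.0398 × 5.4680% = 7.2879%.

7.29%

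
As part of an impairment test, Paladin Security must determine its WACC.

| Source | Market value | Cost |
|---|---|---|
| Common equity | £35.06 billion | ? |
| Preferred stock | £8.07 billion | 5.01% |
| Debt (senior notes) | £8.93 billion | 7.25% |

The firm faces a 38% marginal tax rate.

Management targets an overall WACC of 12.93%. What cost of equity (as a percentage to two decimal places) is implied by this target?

16.90%

Total capital V = 35.06 + 8.07 + 8.93 = 52.06.
Equity weight = 35.06/52.06 = 0.6735.
Preferred weight = 8.07/52.06 = 0.1550.
Senior notes weight = 8.93/52.06 = 0.1715.
Debt contribution = 0.1715 × 7.25% × (1 − 38%) = 0.7710%.
Preferred contribution = 0.1550 × 5.01% = 0.7766%.
Required equity contribution = 12.93% − 1.5477% = 11.3823%.
Re = 11.3823% / 0.6735 = 16.9014%.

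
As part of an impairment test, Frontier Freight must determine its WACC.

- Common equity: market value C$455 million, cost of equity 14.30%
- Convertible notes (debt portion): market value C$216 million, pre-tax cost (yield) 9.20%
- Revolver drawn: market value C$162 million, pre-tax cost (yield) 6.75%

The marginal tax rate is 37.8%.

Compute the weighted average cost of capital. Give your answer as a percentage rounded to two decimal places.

Total capital V = 455 + 216 + 162 = 833.
Equity: weight = 455/833 = 0.5462; cost = 14.3%.
Convertible notes (debt portion): weight = 216/833 = 0.2593; after-tax cost = 9.2% × (1 − 37.8%) = 5.7224%.
Revolver drawn: weight = 162/833 = 0.1945; after-tax cost = 6.75% × (1 − 37.8%) = 4.1985%.
WACC = 0.5462 × 14.3000% + 0.2593 × 5.7224% + 0.1945 × 4.1985% = 10.1113%.

10.11%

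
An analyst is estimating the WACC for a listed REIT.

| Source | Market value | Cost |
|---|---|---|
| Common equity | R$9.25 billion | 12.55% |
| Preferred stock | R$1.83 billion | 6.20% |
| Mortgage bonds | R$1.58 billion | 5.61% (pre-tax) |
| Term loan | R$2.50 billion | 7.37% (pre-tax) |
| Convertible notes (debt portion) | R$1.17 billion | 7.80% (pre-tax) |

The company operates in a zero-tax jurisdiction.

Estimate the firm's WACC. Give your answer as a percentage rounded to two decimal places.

Total capital V = 9.25 + 1.83 + 1.58 + 2.5 + 1.17 = 16.33.
Equity: weight = 9.25/16.33 = 0.5664; cost = 12.55%.
Preferred: weight = 1.83/16.33 = 0.1121; cost = 6.2%.
Mortgage bonds: weight = 1.58/16.33 = 0.0968; after-tax cost = 5.61% × (1 − 0%) = 5.6100%.
Term loan: weight = 2.5/16.33 = 0.1531; after-tax cost = 7.37% × (1 − 0%) = 7.3700%.
Convertible notes (debt portion): weight = 1.17/16.33 = 0.0716; after-tax cost = 7.8% × (1 − 0%) = 7.8000%.
WACC = 0.5664 × 12.5500% + 0.1121 × 6.2000% + 0.0968 × 5.6100% + 0.1531 × 7.3700% + 0.0716 × 7.8000% = 10.0336%.

10.03%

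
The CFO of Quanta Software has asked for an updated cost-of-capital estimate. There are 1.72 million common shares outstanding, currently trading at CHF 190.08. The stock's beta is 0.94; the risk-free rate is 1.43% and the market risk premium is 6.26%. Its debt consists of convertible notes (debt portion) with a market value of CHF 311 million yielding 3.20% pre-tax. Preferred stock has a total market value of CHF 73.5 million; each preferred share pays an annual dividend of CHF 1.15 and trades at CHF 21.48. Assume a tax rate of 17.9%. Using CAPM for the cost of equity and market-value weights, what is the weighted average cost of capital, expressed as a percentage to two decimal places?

Cost of equity via CAPM: Re = 1.43% + 0.94 × 6.26% = 7.3144%.
Cost of preferred: Rp = 1.15 / 21.48 = 5.3538%.
Market value of equity E = 190.08 × 1.72m = 326.9376m.
Total capital V = 326.9376 + 73.5 + 311 = 711.4376.
Equity: weight = 326.9376/711.4376 = 0.4595; cost = 7.3144%.
Preferred: weight = 73.5/711.4376 = 0.1033; cost = 5.3538%.
Convertible notes (debt portion): weight = 311/711.4376 = 0.4371; after-tax cost = 3.2% × (1 − 17.9%) = 2.6272%.
WACC = 0.4595 × 7.3144% + 0.1033 × 5.3538% + 0.4371 × 2.6272% = 5.0629%.

5.06%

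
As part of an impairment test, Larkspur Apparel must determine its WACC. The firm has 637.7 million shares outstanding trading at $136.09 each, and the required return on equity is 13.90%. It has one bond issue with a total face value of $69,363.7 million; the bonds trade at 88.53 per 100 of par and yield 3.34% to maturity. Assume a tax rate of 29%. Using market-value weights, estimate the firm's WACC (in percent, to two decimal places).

Market value of equity E = 136.09 × 637.7m = 86784.593m. Market value of debt D = 69363.7m × 88.53/100 = 61407.68361m.
Total capital V = 86784.593 + 61407.68361 = 148192.27661.
Equity: weight = 86784.593/148192.27661 = 0.5856; cost = 13.9%.
Bonds outstanding: weight = 61407.68361/148192.27661 = 0.4144; after-tax cost = 3.34% × (1 − 29%) = 2.3714%.
WACC = 0.5856 × 13.9000% + 0.4144 × 2.3714% = 9.1228%.

9.12%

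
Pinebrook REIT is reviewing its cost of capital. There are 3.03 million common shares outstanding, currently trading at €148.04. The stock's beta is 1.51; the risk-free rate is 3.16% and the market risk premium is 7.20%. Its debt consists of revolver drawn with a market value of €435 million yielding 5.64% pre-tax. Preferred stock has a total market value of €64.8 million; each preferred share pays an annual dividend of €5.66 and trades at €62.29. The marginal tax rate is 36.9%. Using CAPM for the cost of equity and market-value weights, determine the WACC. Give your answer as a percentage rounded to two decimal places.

Cost of equity via CAPM: Re = 3.16% + 1.51 × 7.2% = 14.0320%.
Cost of preferred: Rp = 5.66 / 62.29 = 9.0865%.
Market value of equity E = 148.04 × 3.03m = 448.5612m.
Total capital V = 448.5612 + 64.8 + 435 = 948.3612.
Equity: weight = 448.5612/948.3612 = 0.4730; cost = 14.032%.
Preferred: weight = 64.8/948.3612 = 0.0683; cost = 9.0865%.
Revolver drawn: weight = 435/948.3612 = 0.4587; after-tax cost = 5.64% × (1 − 36.9%) = 3.5588%.
WACC = 0.4730 × 14.0320% + 0.0683 × 9.0865% + 0.4587 × 3.5588% = 8.8902%.

8.89%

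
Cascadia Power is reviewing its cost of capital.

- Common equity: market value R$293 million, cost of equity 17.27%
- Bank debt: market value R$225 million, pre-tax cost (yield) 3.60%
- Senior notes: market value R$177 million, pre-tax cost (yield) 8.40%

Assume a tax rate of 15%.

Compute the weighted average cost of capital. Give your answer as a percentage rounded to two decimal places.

10.09%

Total capital V = 293 + 225 + 177 = 695.
Equity: weight = 293/695 = 0.4216; cost = 17.27%.
Bank debt: weight = 225/695 = 0.3237; after-tax cost = 3.6% × (1 − 15%) = 3.0600%.
Senior notes: weight = 177/695 = 0.2547; after-tax cost = 8.4% × (1 − 15%) = 7.1400%.
WACC = 0.4216 × 17.2700% + 0.3237 × 3.0600% + 0.2547 × 7.1400% = 10.0898%.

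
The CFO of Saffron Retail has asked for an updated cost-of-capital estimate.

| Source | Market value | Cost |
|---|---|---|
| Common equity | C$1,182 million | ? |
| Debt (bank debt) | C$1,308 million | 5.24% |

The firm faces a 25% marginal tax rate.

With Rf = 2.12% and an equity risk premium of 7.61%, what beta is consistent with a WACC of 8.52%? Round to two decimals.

1.51

Total capital V = 1182 + 1308 = 2490.
Equity weight = 1182/2490 = 0.4747.
Bank debt weight = 1308/2490 = 0.5253.
Debt contribution = 0.5253 × 5.24% × (1 − 25%) = 2.0644%.
Required equity contribution = 8.52% − 2.0644% = 6.4556%  ⇒  Re = 13.5993%.
CAPM: 13.5993% = 2.12% + β × 7.61%  ⇒  β = 1.5084.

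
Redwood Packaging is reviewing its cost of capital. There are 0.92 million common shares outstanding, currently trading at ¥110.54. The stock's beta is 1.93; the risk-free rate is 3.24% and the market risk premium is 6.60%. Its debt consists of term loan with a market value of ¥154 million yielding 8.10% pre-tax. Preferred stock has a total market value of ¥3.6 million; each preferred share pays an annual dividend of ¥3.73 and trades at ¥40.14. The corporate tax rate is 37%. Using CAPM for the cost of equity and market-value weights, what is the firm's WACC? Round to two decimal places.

9.43%

Cost of equity via CAPM: Re = 3.24% + 1.93 × 6.6% = 15.9780%.
Cost of preferred: Rp = 3.73 / 40.14 = 9.2925%.
Market value of equity E = 110.54 × 0.92m = 101.6968m.
Total capital V = 101.6968 + 3.6 + 154 = 259.2968.
Equity: weight = 101.6968/259.2968 = 0.3922; cost = 15.978%.
Preferred: weight = 3.6/259.2968 = 0.0139; cost = 9.2925%.
Term loan: weight = 154/259.2968 = 0.5939; after-tax cost = 8.1% × (1 − 37%) = 5.1030%.
WACC = 0.3922 × 15.9780% + 0.0139 × 9.2925% + 0.5939 × 5.1030% = 9.4264%.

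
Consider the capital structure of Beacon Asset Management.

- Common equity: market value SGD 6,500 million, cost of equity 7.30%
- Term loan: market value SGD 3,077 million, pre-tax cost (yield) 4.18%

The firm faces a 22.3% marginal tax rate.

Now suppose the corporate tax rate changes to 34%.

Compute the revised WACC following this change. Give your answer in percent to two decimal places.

5.84%

After the change:
Total capital V = 6500 + 3077 = 9577.
Equity: weight = 6500/9577 = 0.6787; cost = 7.3%.
Term loan: weight = 3077/9577 = 0.3213; after-tax cost = 4.18% × (1 − 34%) = 2.7588%.
WACC = 0.6787 × 7.3000% + 0.3213 × 2.7588% = 5.8410%.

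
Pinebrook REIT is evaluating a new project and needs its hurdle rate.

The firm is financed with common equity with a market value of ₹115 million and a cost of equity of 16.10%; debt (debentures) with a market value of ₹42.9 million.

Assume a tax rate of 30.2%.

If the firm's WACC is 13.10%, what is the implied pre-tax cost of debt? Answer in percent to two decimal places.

7.25%

Total capital V = 115 + 42.9 = 157.9.
Equity weight = 115/157.9 = 0.7283.
Debentures weight = 42.9/157.9 = 0.2717.
Equity contribution = 0.7283 × 16.1% = 11.7258%.
Remaining for debt = 13.1% − 11.7258% = 1.3742%.
Rd × (1 − 30.2%) × 0.2717 = 1.3742%  ⇒  Rd = 7.2465%.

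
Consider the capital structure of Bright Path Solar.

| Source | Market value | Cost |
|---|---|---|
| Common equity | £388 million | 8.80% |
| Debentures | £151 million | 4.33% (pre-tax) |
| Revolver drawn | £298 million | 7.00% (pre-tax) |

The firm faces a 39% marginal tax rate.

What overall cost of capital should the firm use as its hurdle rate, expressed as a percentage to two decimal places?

6.08%

Total capital V = 388 + 151 + 298 = 837.
Equity: weight = 388/837 = 0.4636; cost = 8.8%.
Debentures: weight = 151/837 = 0.1804; after-tax cost = 4.33% × (1 − 39%) = 2.6413%.
Revolver drawn: weight = 298/837 = 0.3560; after-tax cost = 7% × (1 − 39%) = 4.2700%.
WACC = 0.4636 × 8.8000% + 0.1804 × 2.6413% + 0.3560 × 4.2700% = 6.0761%.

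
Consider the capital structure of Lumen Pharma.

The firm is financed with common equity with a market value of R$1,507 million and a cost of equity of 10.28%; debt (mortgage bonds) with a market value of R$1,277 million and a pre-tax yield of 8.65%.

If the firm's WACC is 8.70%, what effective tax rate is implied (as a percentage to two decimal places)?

20.98%

Total capital V = 1507 + 1277 = 2784.
Equity weight = 1507/2784 = 0.5413.
Mortgage bonds weight = 1277/2784 = 0.4587.
Equity contribution = 0.5413 × 10.28% = 5.5646%.
Debt contribution must be 8.7% − 5.5646% = 3.1354%.
0.4587 × 8.65% × (1 − T) = 3.1354%  ⇒  (1 − T) = 0.7902.
T = 20.9777%.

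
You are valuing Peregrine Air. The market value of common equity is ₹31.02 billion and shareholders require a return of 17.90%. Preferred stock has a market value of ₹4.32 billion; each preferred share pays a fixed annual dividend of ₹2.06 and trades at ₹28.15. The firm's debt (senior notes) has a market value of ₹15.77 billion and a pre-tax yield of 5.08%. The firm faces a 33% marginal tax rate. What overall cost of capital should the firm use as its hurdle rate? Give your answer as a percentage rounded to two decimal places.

12.53%

Cost of preferred: Rp = 2.06 / 28.15 = 7.3179%.
Total capital V = 31.02 + 4.32 + 15.77 = 51.11.
Equity: weight = 31.02/51.11 = 0.6069; cost = 17.9%.
Preferred: weight = 4.32/51.11 = 0.0845; cost = 7.3179%.
Senior notes: weight = 15.77/51.11 = 0.3086; after-tax cost = 5.08% × (1 − 33%) = 3.4036%.
WACC = 0.6069 × 17.9000% + 0.0845 × 7.3179% + 0.3086 × 3.4036% = 12.5327%.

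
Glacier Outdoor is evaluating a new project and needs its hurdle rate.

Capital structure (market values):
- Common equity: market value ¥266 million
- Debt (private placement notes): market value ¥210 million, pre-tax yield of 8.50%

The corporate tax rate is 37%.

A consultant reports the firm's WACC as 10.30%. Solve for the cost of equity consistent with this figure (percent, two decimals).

14.20%

Total capital V = 266 + 210 = 476.
Equity weight = 266/476 = 0.5588.
Private placement notes weight = 210/476 = 0.4412.
Debt contribution = 0.4412 × 8.5% × (1 − 37%) = 2.3625%.
Required equity contribution = 10.3% − 2.3625% = 7.9375%.
Re = 7.9375% / 0.5588 = 14.2039%.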